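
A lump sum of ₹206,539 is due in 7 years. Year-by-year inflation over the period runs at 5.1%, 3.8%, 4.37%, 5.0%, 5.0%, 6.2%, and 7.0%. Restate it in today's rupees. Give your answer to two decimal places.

₹144,790.29

Price-level factor over 7 years: 1.051 × 1.038 × 1.0437 × 1.050 × 1.050 × 1.062 × 1.070 ≈ 1.4264700102.
Purchasing power today: ₹206,539 divided by that factor.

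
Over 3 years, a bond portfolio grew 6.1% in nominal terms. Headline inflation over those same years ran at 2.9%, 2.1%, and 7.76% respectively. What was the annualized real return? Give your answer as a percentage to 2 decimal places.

-2.14%

Cumulative inflation factor: 1.029 × 1.021 × 1.0776 ≈ 1.13214.
Nominal growth factor: 1.06100. Real growth factor = 1.06100 / 1.13214 ≈ 0.93717.
Annualized: 0.93717^(1/3) − 1 ≈ -0.02140.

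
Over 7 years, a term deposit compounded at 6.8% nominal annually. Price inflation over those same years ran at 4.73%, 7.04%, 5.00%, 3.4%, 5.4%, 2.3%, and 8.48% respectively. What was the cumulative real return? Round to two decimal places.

11.33%

Cumulative inflation factor: 1.0473 × 1.0704 × 1.0500 × 1.034 × 1.054 × 1.023 × 1.0848 ≈ 1.42362.
Nominal growth factor: 1.58489. Real growth factor = 1.58489 / 1.42362 ≈ 1.11328.
Total real return ≈ 11.3284%.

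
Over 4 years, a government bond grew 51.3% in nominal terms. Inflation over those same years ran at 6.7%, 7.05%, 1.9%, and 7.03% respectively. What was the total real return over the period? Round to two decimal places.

Cumulative inflation factor: 1.067 × 1.0705 × 1.019 × 1.0703 ≈ 1.24575.
Nominal growth factor: 1.51300. Real growth factor = 1.51300 / 1.24575 ≈ 1.21453.
Total real return ≈ 21.4530%.

21.45%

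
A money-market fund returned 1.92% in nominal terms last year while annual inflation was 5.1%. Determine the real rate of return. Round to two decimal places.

Real return via the Fisher equation: (1 + 1.92%)/(1 + 5.1%) − 1 = 1.0192/1.051 − 1 ≈ -0.03026.

-3.03%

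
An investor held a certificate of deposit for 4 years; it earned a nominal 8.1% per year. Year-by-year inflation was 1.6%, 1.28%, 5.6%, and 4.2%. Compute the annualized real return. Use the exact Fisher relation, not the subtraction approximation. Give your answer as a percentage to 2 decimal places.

4.79%

Cumulative inflation factor: 1.016 × 1.0128 × 1.056 × 1.042 ≈ 1.13227.
Nominal growth factor: 1.36553. Real growth factor = 1.36553 / 1.13227 ≈ 1.20602.
Annualized: 1.20602^(1/4) − 1 ≈ 0.04794.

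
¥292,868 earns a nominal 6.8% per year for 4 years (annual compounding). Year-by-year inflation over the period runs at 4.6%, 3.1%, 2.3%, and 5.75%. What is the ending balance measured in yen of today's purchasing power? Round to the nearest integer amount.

Nominal value at maturity: ¥292,868 × (1 + 6.8%)^4 ≈ ¥381,028.
Price-level factor over 4 years: 1.046 × 1.031 × 1.023 × 1.0575 ≈ 1.1666655114.
Dividing the nominal maturity value by the price-level factor gives the value in today's money.

¥326,596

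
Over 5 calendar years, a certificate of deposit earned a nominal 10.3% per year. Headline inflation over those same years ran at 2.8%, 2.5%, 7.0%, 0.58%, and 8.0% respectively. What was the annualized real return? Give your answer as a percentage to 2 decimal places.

5.92%

Cumulative inflation factor: 1.028 × 1.025 × 1.070 × 1.0058 × 1.080 ≈ 1.22472.
Nominal growth factor: 1.63259. Real growth factor = 1.63259 / 1.22472 ≈ 1.33303.
Annualized: 1.33303^(1/5) − 1 ≈ 0.05918.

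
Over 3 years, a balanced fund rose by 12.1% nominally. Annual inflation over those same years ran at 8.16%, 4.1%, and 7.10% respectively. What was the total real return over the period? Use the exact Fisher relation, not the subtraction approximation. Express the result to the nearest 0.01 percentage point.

Cumulative inflation factor: 1.0816 × 1.041 × 1.0710 ≈ 1.20589.
Nominal growth factor: 1.12100. Real growth factor = 1.12100 / 1.20589 ≈ 0.92961.
Total real return ≈ -7.0394%.

-7.04%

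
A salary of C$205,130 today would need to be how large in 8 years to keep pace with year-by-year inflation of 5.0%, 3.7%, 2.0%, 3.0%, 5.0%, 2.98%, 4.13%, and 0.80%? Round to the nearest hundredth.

Cumulative price-level factor: 1.050 × 1.037 × 1.020 × 1.030 × 1.050 × 1.0298 × 1.0413 × 1.0080 ≈ 1.2983268512.
The nominal amount required is C$205,130 scaled up by that factor.

C$266,325.79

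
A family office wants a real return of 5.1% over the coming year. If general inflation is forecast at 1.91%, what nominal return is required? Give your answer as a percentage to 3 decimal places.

7.107%

By the Fisher equation, 1 + r_nom = (1 + 5.1%)(1 + 1.91%) = 1.051 × 1.0191 = 1.0710741.
So r_nom = 7.10741%.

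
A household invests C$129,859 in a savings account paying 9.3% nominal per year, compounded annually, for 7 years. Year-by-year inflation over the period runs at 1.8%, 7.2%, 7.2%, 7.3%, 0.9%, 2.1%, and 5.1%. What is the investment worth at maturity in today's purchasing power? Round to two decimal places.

Nominal value at maturity: C$129,859 × (1 + 9.3%)^7 ≈ C$241,998.79.
Price-level factor over 7 years: 1.018 × 1.072 × 1.072 × 1.073 × 1.009 × 1.021 × 1.051 ≈ 1.3591165316.
The maturity value deflated by that factor is the answer in today's purchasing power.

C$178,055.95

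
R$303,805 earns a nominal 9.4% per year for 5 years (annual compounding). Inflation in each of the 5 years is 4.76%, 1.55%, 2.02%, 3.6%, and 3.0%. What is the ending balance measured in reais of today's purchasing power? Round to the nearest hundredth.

Nominal value at maturity: R$303,805 × (1 + 9.4%)^5 ≈ R$476,081.74.
Price-level factor over 5 years: 1.0476 × 1.0155 × 1.0202 × 1.036 × 1.030 ≈ 1.1581310804.
Dividing the nominal maturity value by the price-level factor gives the value in today's money.

R$411,077.60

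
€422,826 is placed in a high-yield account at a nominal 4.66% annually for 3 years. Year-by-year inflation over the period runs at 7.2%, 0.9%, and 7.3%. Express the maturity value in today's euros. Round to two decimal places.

Nominal value at maturity: €422,826 × (1 + 4.66%)^3 ≈ €484,734.44.
Price-level factor over 3 years: 1.072 × 1.009 × 1.073 = 1.160608304.
The maturity value deflated by that factor is the answer in today's purchasing power.

€417,655.50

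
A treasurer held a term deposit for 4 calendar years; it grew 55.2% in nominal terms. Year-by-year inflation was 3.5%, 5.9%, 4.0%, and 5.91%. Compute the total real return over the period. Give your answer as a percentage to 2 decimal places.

Cumulative inflation factor: 1.035 × 1.059 × 1.040 × 1.0591 ≈ 1.20728.
Nominal growth factor: 1.55200. Real growth factor = 1.55200 / 1.20728 ≈ 1.28554.
Total real return ≈ 28.5539%.

28.55%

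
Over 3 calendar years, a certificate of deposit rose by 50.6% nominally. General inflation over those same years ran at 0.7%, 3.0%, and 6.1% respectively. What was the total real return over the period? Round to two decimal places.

36.85%

Cumulative inflation factor: 1.007 × 1.030 × 1.061 ≈ 1.10048.
Nominal growth factor: 1.50600. Real growth factor = 1.50600 / 1.10048 ≈ 1.36849.
Total real return ≈ 36.8494%.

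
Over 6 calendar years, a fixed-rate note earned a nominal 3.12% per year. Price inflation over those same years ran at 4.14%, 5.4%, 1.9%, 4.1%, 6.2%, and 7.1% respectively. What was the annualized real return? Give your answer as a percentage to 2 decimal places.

Cumulative inflation factor: 1.0414 × 1.054 × 1.019 × 1.041 × 1.062 × 1.071 ≈ 1.32433.
Nominal growth factor: 1.20242. Real growth factor = 1.20242 / 1.32433 ≈ 0.90795.
Annualized: 0.90795^(1/6) − 1 ≈ -0.01597.

-1.60%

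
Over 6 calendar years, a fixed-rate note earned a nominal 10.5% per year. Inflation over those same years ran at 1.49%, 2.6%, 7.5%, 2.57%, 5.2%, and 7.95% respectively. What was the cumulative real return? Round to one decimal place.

Cumulative inflation factor: 1.0149 × 1.026 × 1.075 × 1.0257 × 1.052 × 1.0795 ≈ 1.30388.
Nominal growth factor: 1.82043. Real growth factor = 1.82043 / 1.30388 ≈ 1.39616.
Total real return ≈ 39.6162%.

39.6%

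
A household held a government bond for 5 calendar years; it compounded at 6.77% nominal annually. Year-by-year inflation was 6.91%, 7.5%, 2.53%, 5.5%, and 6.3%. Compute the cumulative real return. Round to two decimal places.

5.00%

Cumulative inflation factor: 1.0691 × 1.075 × 1.0253 × 1.055 × 1.063 ≈ 1.32149.
Nominal growth factor: 1.38754. Real growth factor = 1.38754 / 1.32149 ≈ 1.04998.
Total real return ≈ 4.9984%.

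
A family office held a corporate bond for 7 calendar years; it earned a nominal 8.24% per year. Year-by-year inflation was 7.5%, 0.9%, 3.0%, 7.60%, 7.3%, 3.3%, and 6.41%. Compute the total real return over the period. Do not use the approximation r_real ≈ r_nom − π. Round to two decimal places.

22.77%

Cumulative inflation factor: 1.075 × 1.009 × 1.030 × 1.0760 × 1.073 × 1.033 × 1.0641 ≈ 1.41785.
Nominal growth factor: 1.74066. Real growth factor = 1.74066 / 1.41785 ≈ 1.22767.
Total real return ≈ 22.7673%.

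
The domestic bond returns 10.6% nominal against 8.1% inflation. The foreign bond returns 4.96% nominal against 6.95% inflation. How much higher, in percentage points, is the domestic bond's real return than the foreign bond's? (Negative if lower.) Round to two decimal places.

The domestic bond real return: 1.106/1.081 − 1 = 2.313%.
The foreign bond real return: 1.0496/1.0695 − 1 = -1.861%.
Difference: 2.313 − (-1.861) = 4.174 pp.

4.17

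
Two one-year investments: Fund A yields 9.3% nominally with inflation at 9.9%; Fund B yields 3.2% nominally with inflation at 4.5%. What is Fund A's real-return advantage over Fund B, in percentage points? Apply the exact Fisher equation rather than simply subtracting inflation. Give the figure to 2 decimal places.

Fund A real return: 1.093/1.099 − 1 = -0.546%.
Fund B real return: 1.032/1.045 − 1 = -1.244%.
Difference: -0.546 − (-1.244) = 0.698 pp.

0.70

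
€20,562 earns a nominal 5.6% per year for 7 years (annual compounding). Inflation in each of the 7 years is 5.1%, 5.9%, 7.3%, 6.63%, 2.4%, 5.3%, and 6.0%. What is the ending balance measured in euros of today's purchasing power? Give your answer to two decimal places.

Nominal value at maturity: €20,562 × (1 + 5.6%)^7 ≈ €30,110.14.
Price-level factor over 7 years: 1.051 × 1.059 × 1.073 × 1.0663 × 1.024 × 1.053 × 1.060 ≈ 1.4554992983.
Dividing the nominal maturity value by the price-level factor gives the value in today's money.

€20,687.16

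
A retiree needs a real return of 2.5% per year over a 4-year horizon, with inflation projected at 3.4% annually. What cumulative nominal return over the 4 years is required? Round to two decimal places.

26.18%

Required annual nominal rate: (1+2.5%)(1+3.4%) − 1 = 5.985%.
Cumulative over 4 years: (1 + 0.05985)^4 − 1 ≈ 0.26176.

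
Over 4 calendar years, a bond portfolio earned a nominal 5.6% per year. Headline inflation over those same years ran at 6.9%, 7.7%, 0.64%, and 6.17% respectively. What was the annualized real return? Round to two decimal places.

0.27%

Cumulative inflation factor: 1.069 × 1.077 × 1.0064 × 1.0617 ≈ 1.23017.
Nominal growth factor: 1.24353. Real growth factor = 1.24353 / 1.23017 ≈ 1.01086.
Annualized: 1.01086^(1/4) − 1 ≈ 0.00270.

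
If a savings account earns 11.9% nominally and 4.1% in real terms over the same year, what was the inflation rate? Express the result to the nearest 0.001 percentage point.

From (1+r_nom) = (1+r_real)(1+π), we get 1+π = (1 + 11.9%)/(1 + 4.1%) = 1.119/1.041 ≈ 1.07493.
So π ≈ 7.4928%.

7.493%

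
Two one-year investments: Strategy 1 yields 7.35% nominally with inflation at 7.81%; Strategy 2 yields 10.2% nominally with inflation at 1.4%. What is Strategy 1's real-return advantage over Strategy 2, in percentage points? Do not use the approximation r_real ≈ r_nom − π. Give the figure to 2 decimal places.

Strategy 1 real return: 1.0735/1.0781 − 1 = -0.427%.
Strategy 2 real return: 1.102/1.014 − 1 = 8.679%.
Difference: -0.427 − 8.679 = -9.106 pp.

-9.11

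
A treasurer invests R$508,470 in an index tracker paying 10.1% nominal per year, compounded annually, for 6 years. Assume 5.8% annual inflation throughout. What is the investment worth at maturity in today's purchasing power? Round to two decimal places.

Nominal value at maturity: R$508,470 × (1 + 10.1%)^6 ≈ R$905,710.18.
Price-level factor over 6 years: (1 + 5.8%)^6 ≈ 1.4025359636.
Dividing the nominal maturity value by the price-level factor gives the value in today's money.

R$645,766.10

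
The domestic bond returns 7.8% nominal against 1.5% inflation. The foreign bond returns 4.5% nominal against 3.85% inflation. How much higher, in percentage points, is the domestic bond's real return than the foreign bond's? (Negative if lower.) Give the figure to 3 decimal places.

The domestic bond real return: 1.078/1.015 − 1 = 6.2069%.
The foreign bond real return: 1.045/1.0385 − 1 = 0.6259%.
Difference: 6.2069 − 0.6259 = 5.5810 pp.

5.581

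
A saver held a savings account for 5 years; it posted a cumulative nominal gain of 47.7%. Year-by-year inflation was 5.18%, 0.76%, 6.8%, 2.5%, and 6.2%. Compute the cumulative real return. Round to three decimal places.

19.878%

Cumulative inflation factor: 1.0518 × 1.0076 × 1.068 × 1.025 × 1.062 ≈ 1.23209.
Nominal growth factor: 1.47700. Real growth factor = 1.47700 / 1.23209 ≈ 1.19878.
Total real return ≈ 19.8780%.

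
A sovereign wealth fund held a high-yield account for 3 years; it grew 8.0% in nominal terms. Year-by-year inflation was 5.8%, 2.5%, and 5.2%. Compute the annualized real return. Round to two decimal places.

-1.81%

Cumulative inflation factor: 1.058 × 1.025 × 1.052 ≈ 1.14084.
Nominal growth factor: 1.08000. Real growth factor = 1.08000 / 1.14084 ≈ 0.94667.
Annualized: 0.94667^(1/3) − 1 ≈ -0.01810.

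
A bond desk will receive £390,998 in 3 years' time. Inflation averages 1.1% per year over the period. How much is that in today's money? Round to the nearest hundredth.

£378,373.81

Price-level factor over 3 years: (1 + 1.1%)^3 = 1.033364331.
Purchasing power today: £390,998 divided by that factor.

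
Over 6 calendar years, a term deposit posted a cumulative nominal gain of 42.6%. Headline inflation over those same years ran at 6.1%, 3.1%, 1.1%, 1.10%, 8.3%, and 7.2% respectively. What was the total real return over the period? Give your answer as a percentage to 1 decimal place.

Cumulative inflation factor: 1.061 × 1.031 × 1.011 × 1.0110 × 1.083 × 1.072 ≈ 1.29807.
Nominal growth factor: 1.42600. Real growth factor = 1.42600 / 1.29807 ≈ 1.09855.
Total real return ≈ 9.8550%.

9.9%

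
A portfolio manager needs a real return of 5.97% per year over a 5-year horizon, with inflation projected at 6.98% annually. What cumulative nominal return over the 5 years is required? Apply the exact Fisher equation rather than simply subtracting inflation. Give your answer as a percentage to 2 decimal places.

87.25%

Required annual nominal rate: (1+5.97%)(1+6.98%) − 1 = 13.366706%.
Cumulative over 5 years: (1 + 0.13366706)^5 − 1 ≈ 0.87253.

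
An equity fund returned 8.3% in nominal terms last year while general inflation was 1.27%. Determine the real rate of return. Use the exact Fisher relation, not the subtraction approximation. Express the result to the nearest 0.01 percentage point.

Real return via the Fisher equation: (1 + 8.3%)/(1 + 1.27%) − 1 = 1.083/1.0127 − 1 ≈ 0.06942.

6.94%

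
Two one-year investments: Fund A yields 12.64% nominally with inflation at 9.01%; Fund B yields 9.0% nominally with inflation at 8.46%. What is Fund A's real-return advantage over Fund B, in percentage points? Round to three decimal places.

2.832

Fund A real return: 1.1264/1.0901 − 1 = 3.3300%.
Fund B real return: 1.090/1.0846 − 1 = 0.4979%.
Difference: 3.3300 − 0.4979 = 2.8321 pp.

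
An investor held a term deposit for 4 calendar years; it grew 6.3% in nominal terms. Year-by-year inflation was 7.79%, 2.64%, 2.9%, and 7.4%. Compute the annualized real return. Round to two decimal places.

Cumulative inflation factor: 1.0779 × 1.0264 × 1.029 × 1.074 ≈ 1.22269.
Nominal growth factor: 1.06300. Real growth factor = 1.06300 / 1.22269 ≈ 0.86940.
Annualized: 0.86940^(1/4) − 1 ≈ -0.03438.

-3.44%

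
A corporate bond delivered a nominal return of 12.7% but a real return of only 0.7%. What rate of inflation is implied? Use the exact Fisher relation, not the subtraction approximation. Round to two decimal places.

From (1+r_nom) = (1+r_real)(1+π), we get 1+π = (1 + 12.7%)/(1 + 0.7%) = 1.127/1.007 ≈ 1.11917.
So π ≈ 11.9166%.

11.92%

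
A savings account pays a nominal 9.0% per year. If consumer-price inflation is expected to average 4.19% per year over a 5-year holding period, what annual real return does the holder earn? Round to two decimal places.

4.62%

With constant rates the annual real return is the same each year: (1+9.0%)/(1+4.19%) − 1 = 0.04617.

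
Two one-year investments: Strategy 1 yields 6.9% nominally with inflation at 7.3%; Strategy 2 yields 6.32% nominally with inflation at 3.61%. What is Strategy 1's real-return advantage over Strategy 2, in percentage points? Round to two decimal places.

-2.99

Strategy 1 real return: 1.069/1.073 − 1 = -0.373%.
Strategy 2 real return: 1.0632/1.0361 − 1 = 2.616%.
Difference: -0.373 − 2.616 = -2.989 pp.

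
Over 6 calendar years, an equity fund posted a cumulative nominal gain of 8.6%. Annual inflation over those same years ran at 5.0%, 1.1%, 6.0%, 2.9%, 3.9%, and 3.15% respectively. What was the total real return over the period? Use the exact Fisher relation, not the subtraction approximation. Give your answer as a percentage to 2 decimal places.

-12.48%

Cumulative inflation factor: 1.050 × 1.011 × 1.060 × 1.029 × 1.039 × 1.0315 ≈ 1.24093.
Nominal growth factor: 1.08600. Real growth factor = 1.08600 / 1.24093 ≈ 0.87515.
Total real return ≈ -12.4848%.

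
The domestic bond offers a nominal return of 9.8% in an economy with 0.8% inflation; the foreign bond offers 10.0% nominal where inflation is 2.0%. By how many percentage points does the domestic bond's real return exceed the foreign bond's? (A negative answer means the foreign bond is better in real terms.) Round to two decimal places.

1.09

The domestic bond real return: 1.098/1.008 − 1 = 8.929%.
The foreign bond real return: 1.100/1.020 − 1 = 7.843%.
Difference: 8.929 − 7.843 = 1.086 pp.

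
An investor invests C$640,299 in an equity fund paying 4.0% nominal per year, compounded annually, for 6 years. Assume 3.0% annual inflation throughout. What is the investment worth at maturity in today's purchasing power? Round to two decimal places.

C$678,515.09

Nominal value at maturity: C$640,299 × (1 + 4.0%)^6 ≈ C$810,182.50.
Price-level factor over 6 years: (1 + 3.0%)^6 ≈ 1.1940522965.
Dividing the nominal maturity value by the price-level factor gives the value in today's money.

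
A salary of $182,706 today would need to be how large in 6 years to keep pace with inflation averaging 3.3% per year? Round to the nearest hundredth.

$222,000.90

Cumulative price-level factor: (1+3.3%)^6 ≈ 1.2150717649.
Multiplying $182,706 by the price-level factor gives the future nominal sum.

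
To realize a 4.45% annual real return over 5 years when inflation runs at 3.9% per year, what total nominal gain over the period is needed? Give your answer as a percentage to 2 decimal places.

50.53%

Required annual nominal rate: (1+4.45%)(1+3.9%) − 1 = 8.52355%.
Cumulative over 5 years: (1 + 0.0852355)^5 − 1 ≈ 0.50529.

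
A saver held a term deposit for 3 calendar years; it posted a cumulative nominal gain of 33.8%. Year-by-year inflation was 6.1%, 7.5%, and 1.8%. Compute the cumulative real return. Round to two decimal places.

Cumulative inflation factor: 1.061 × 1.075 × 1.018 ≈ 1.16111.
Nominal growth factor: 1.33800. Real growth factor = 1.33800 / 1.16111 ≈ 1.15235.
Total real return ≈ 15.2350%.

15.24%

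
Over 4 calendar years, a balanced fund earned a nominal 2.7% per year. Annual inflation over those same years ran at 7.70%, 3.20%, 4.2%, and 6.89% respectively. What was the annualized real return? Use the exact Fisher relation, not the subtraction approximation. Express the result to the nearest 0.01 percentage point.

-2.64%

Cumulative inflation factor: 1.0770 × 1.0320 × 1.042 × 1.0689 ≈ 1.23794.
Nominal growth factor: 1.11245. Real growth factor = 1.11245 / 1.23794 ≈ 0.89863.
Annualized: 0.89863^(1/4) − 1 ≈ -0.02637.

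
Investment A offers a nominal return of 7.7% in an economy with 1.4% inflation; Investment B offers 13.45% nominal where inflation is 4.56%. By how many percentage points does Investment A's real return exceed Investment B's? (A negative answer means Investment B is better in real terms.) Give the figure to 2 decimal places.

-2.29

Investment A real return: 1.077/1.014 − 1 = 6.213%.
Investment B real return: 1.1345/1.0456 − 1 = 8.502%.
Difference: 6.213 − 8.502 = -2.289 pp.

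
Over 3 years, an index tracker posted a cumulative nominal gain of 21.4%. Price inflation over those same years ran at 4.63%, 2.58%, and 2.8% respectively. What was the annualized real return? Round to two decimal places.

3.24%

Cumulative inflation factor: 1.0463 × 1.0258 × 1.028 ≈ 1.10335.
Nominal growth factor: 1.21400. Real growth factor = 1.21400 / 1.10335 ≈ 1.10029.
Annualized: 1.10029^(1/3) − 1 ≈ 0.03237.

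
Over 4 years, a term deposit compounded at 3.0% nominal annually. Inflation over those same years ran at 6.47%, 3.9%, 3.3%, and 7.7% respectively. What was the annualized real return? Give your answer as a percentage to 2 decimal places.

-2.21%

Cumulative inflation factor: 1.0647 × 1.039 × 1.033 × 1.077 ≈ 1.23072.
Nominal growth factor: 1.12551. Real growth factor = 1.12551 / 1.23072 ≈ 0.91451.
Annualized: 0.91451^(1/4) − 1 ≈ -0.02209.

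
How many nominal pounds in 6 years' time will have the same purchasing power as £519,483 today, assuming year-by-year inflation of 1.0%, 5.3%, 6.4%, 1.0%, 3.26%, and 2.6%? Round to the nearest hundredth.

Cumulative price-level factor: 1.010 × 1.053 × 1.064 × 1.010 × 1.0326 × 1.026 ≈ 1.2108552474.
The nominal amount required is £519,483 scaled up by that factor.

£629,018.72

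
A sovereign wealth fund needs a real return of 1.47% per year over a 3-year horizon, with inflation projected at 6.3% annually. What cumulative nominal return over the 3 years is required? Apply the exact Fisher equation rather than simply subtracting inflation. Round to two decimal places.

Required annual nominal rate: (1+1.47%)(1+6.3%) − 1 = 7.86261%.
Cumulative over 3 years: (1 + 0.0786261)^3 − 1 ≈ 0.25491.

25.49%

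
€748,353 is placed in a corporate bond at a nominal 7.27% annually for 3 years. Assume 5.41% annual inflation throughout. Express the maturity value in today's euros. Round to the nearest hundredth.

€788,671.06

Nominal value at maturity: €748,353 × (1 + 7.27%)^3 ≈ €923,722.12.
Price-level factor over 3 years: (1 + 5.41%)^3 ≈ 1.1712387704.
Dividing the nominal maturity value by the price-level factor gives the value in today's money.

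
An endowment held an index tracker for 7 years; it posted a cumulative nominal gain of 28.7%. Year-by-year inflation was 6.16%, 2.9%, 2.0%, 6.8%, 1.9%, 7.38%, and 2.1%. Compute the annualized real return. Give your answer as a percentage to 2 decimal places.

Cumulative inflation factor: 1.0616 × 1.029 × 1.020 × 1.068 × 1.019 × 1.0738 × 1.021 ≈ 1.32945.
Nominal growth factor: 1.28700. Real growth factor = 1.28700 / 1.32945 ≈ 0.96807.
Annualized: 0.96807^(1/7) − 1 ≈ -0.00462.

-0.46%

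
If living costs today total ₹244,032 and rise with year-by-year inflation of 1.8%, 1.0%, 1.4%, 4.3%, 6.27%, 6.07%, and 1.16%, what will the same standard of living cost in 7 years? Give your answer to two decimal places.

Cumulative price-level factor: 1.018 × 1.010 × 1.014 × 1.043 × 1.0627 × 1.0607 × 1.0116 ≈ 1.2399480368.
Multiplying ₹244,032 by the price-level factor gives the future nominal sum.

₹302,587.00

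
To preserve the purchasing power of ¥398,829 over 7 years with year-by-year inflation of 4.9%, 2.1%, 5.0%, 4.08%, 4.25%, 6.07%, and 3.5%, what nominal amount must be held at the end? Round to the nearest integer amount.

¥534,261

Cumulative price-level factor: 1.049 × 1.021 × 1.050 × 1.0408 × 1.0425 × 1.0607 × 1.035 ≈ 1.3395742638.
Multiplying ¥398,829 by the price-level factor gives the future nominal sum.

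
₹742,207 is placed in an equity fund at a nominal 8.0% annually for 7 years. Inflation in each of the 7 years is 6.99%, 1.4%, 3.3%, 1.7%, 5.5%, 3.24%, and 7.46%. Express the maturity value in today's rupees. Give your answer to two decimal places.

₹953,545.95

Nominal value at maturity: ₹742,207 × (1 + 8.0%)^7 ≈ ₹1,272,012.37.
Price-level factor over 7 years: 1.0699 × 1.014 × 1.033 × 1.017 × 1.055 × 1.0324 × 1.0746 ≈ 1.3339811989.
Dividing the nominal maturity value by the price-level factor gives the value in today's money.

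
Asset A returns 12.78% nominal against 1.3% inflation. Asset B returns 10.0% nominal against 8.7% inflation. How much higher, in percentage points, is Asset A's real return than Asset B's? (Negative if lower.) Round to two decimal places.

Asset A real return: 1.1278/1.013 − 1 = 11.333%.
Asset B real return: 1.100/1.087 − 1 = 1.196%.
Difference: 11.333 − 1.196 = 10.137 pp.

10.14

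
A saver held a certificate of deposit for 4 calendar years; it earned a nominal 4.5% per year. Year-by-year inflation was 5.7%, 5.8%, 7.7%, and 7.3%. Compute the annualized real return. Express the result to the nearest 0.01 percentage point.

Cumulative inflation factor: 1.057 × 1.058 × 1.077 × 1.073 ≈ 1.29234.
Nominal growth factor: 1.19252. Real growth factor = 1.19252 / 1.29234 ≈ 0.92276.
Annualized: 0.92276^(1/4) − 1 ≈ -0.01990.

-1.99%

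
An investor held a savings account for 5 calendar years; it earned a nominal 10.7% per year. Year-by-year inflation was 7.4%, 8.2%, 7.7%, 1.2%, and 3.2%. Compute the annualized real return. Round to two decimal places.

4.93%

Cumulative inflation factor: 1.074 × 1.082 × 1.077 × 1.012 × 1.032 ≈ 1.30710.
Nominal growth factor: 1.66241. Real growth factor = 1.66241 / 1.30710 ≈ 1.27183.
Annualized: 1.27183^(1/5) − 1 ≈ 0.04927.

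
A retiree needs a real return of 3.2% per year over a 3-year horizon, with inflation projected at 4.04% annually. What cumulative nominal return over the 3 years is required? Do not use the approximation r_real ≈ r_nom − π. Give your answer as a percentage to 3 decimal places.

23.777%

Required annual nominal rate: (1+3.2%)(1+4.04%) − 1 = 7.36928%.
Cumulative over 3 years: (1 + 0.0736928)^3 − 1 ≈ 0.23777.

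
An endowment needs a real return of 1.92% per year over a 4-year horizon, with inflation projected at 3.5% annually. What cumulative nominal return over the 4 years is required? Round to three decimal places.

Required annual nominal rate: (1+1.92%)(1+3.5%) − 1 = 5.4872%.
Cumulative over 4 years: (1 + 0.054872)^4 − 1 ≈ 0.23822.

23.822%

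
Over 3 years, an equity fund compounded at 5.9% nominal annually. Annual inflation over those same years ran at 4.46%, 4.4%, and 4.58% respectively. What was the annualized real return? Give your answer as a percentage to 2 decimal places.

1.36%

Cumulative inflation factor: 1.0446 × 1.044 × 1.0458 ≈ 1.14051.
Nominal growth factor: 1.18765. Real growth factor = 1.18765 / 1.14051 ≈ 1.04133.
Annualized: 1.04133^(1/3) − 1 ≈ 0.01359.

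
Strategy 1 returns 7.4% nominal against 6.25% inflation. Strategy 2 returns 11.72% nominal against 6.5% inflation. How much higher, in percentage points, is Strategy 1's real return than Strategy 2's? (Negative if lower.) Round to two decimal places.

-3.82

Strategy 1 real return: 1.074/1.0625 − 1 = 1.082%.
Strategy 2 real return: 1.1172/1.065 − 1 = 4.901%.
Difference: 1.082 − 4.901 = -3.819 pp.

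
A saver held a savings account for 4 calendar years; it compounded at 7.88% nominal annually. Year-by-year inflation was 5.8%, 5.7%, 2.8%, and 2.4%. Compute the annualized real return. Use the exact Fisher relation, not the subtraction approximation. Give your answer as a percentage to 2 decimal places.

Cumulative inflation factor: 1.058 × 1.057 × 1.028 × 1.024 ≈ 1.17721.
Nominal growth factor: 1.35445. Real growth factor = 1.35445 / 1.17721 ≈ 1.15056.
Annualized: 1.15056^(1/4) − 1 ≈ 0.03568.

3.57%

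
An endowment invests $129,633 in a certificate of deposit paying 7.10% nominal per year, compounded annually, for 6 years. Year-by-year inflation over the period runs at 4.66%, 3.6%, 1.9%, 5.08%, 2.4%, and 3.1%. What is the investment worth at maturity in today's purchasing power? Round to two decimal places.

$159,609.61

Nominal value at maturity: $129,633 × (1 + 7.10%)^6 ≈ $195,637.63.
Price-level factor over 6 years: 1.0466 × 1.036 × 1.019 × 1.0508 × 1.024 × 1.031 ≈ 1.2257258799.
The maturity value deflated by that factor is the answer in today's purchasing power.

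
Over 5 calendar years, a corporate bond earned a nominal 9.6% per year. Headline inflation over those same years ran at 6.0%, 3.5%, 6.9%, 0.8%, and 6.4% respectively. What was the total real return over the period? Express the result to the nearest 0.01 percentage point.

Cumulative inflation factor: 1.060 × 1.035 × 1.069 × 1.008 × 1.064 ≈ 1.25784.
Nominal growth factor: 1.58144. Real growth factor = 1.58144 / 1.25784 ≈ 1.25726.
Total real return ≈ 25.7265%.

25.73%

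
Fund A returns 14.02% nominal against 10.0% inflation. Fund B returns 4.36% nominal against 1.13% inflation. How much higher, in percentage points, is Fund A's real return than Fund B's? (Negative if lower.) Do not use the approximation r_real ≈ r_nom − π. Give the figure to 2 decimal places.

Fund A real return: 1.1402/1.100 − 1 = 3.655%.
Fund B real return: 1.0436/1.0113 − 1 = 3.194%.
Difference: 3.655 − 3.194 = 0.461 pp.

0.46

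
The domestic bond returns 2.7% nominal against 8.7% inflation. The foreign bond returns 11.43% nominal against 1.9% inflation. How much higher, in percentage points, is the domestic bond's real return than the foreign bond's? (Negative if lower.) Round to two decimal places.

-14.87

The domestic bond real return: 1.027/1.087 − 1 = -5.520%.
The foreign bond real return: 1.1143/1.019 − 1 = 9.352%.
Difference: -5.520 − 9.352 = -14.872 pp.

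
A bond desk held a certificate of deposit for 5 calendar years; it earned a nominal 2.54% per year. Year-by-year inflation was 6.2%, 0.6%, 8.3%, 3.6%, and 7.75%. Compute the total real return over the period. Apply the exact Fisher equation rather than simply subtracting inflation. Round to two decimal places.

Cumulative inflation factor: 1.062 × 1.006 × 1.083 × 1.036 × 1.0775 ≈ 1.29160.
Nominal growth factor: 1.13362. Real growth factor = 1.13362 / 1.29160 ≈ 0.87768.
Total real return ≈ -12.2315%.

-12.23%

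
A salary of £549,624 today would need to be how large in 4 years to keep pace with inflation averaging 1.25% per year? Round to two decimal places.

£577,624.78

Cumulative price-level factor: (1+1.25%)^4 ≈ 1.0509453369.
The nominal amount required is £549,624 scaled up by that factor.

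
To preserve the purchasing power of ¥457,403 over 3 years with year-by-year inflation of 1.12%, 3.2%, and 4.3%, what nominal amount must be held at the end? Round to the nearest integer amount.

Cumulative price-level factor: 1.0112 × 1.032 × 1.043 = 1.0884314112.
Multiplying ¥457,403 by the price-level factor gives the future nominal sum.

¥497,852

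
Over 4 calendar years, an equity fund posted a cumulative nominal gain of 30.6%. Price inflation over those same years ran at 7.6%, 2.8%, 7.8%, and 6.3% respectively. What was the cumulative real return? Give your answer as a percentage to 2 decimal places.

3.04%

Cumulative inflation factor: 1.076 × 1.028 × 1.078 × 1.063 ≈ 1.26753.
Nominal growth factor: 1.30600. Real growth factor = 1.30600 / 1.26753 ≈ 1.03035.
Total real return ≈ 3.0352%.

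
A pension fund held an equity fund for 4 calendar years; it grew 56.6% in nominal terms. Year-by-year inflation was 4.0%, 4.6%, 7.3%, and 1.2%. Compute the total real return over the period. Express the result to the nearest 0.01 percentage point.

32.57%

Cumulative inflation factor: 1.040 × 1.046 × 1.073 × 1.012 ≈ 1.18126.
Nominal growth factor: 1.56600. Real growth factor = 1.56600 / 1.18126 ≈ 1.32570.
Total real return ≈ 32.5704%.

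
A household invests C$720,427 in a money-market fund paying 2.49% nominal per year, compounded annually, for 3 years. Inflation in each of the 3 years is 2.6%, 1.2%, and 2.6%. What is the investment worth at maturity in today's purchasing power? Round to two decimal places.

C$728,046.68

Nominal value at maturity: C$720,427 × (1 + 2.49%)^3 ≈ C$775,594.03.
Price-level factor over 3 years: 1.026 × 1.012 × 1.026 = 1.065308112.
Dividing the nominal maturity value by the price-level factor gives the value in today's money.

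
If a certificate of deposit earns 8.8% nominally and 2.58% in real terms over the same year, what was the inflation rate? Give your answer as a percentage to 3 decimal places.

6.064%

From (1+r_nom) = (1+r_real)(1+π), we get 1+π = (1 + 8.8%)/(1 + 2.58%) = 1.088/1.0258 ≈ 1.06064.
So π ≈ 6.0636%.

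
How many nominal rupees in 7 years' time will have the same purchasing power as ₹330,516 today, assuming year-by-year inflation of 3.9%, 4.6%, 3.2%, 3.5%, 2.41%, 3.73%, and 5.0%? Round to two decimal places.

Cumulative price-level factor: 1.039 × 1.046 × 1.032 × 1.035 × 1.0241 × 1.0373 × 1.050 ≈ 1.2948018829.
Multiplying ₹330,516 by the price-level factor gives the future nominal sum.

₹427,952.74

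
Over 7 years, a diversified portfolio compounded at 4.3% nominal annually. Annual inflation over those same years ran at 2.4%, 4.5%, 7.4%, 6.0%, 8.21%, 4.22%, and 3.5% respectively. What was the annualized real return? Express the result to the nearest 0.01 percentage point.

Cumulative inflation factor: 1.024 × 1.045 × 1.074 × 1.060 × 1.0821 × 1.0422 × 1.035 ≈ 1.42195.
Nominal growth factor: 1.34273. Real growth factor = 1.34273 / 1.42195 ≈ 0.94429.
Annualized: 0.94429^(1/7) − 1 ≈ -0.00816.

-0.82%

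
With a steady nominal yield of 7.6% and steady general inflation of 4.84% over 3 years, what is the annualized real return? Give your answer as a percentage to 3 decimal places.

2.633%

With constant rates the annual real return is the same each year: (1+7.6%)/(1+4.84%) − 1 = 0.02633.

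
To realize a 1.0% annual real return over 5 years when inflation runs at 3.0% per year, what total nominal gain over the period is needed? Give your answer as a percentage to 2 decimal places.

21.84%

Required annual nominal rate: (1+1.0%)(1+3.0%) − 1 = 4.03%.
Cumulative over 5 years: (1 + 0.0403)^5 − 1 ≈ 0.21841.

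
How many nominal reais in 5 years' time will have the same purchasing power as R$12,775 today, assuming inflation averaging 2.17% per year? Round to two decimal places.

Cumulative price-level factor: (1+2.17%)^5 ≈ 1.1133121966.
The nominal amount required is R$12,775 scaled up by that factor.

R$14,222.56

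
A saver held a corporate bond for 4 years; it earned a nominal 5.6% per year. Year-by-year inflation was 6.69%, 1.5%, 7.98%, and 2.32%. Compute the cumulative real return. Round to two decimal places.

Cumulative inflation factor: 1.0669 × 1.015 × 1.0798 × 1.0232 ≈ 1.19645.
Nominal growth factor: 1.24353. Real growth factor = 1.24353 / 1.19645 ≈ 1.03935.
Total real return ≈ 3.9351%.

3.94%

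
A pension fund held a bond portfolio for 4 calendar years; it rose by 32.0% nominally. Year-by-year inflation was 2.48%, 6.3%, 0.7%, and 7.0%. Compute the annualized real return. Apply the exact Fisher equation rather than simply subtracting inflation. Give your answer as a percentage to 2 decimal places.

Cumulative inflation factor: 1.0248 × 1.063 × 1.007 × 1.070 ≈ 1.17378.
Nominal growth factor: 1.32000. Real growth factor = 1.32000 / 1.17378 ≈ 1.12457.
Annualized: 1.12457^(1/4) − 1 ≈ 0.02979.

2.98%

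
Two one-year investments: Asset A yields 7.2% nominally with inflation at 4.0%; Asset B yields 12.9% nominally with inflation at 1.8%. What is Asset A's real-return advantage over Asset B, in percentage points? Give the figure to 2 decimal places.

Asset A real return: 1.072/1.040 − 1 = 3.077%.
Asset B real return: 1.129/1.018 − 1 = 10.904%.
Difference: 3.077 − 10.904 = -7.827 pp.

-7.83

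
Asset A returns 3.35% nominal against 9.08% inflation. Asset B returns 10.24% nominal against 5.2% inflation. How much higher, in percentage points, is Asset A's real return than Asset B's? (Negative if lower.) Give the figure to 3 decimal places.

Asset A real return: 1.0335/1.0908 − 1 = -5.2530%.
Asset B real return: 1.1024/1.052 − 1 = 4.7909%.
Difference: -5.2530 − 4.7909 = -10.0439 pp.

-10.044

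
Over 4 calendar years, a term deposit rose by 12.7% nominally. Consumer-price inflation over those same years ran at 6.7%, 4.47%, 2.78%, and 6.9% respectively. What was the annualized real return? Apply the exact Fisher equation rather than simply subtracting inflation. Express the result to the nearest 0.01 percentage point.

Cumulative inflation factor: 1.067 × 1.0447 × 1.0278 × 1.069 ≈ 1.22474.
Nominal growth factor: 1.12700. Real growth factor = 1.12700 / 1.22474 ≈ 0.92020.
Annualized: 0.92020^(1/4) − 1 ≈ -0.02058.

-2.06%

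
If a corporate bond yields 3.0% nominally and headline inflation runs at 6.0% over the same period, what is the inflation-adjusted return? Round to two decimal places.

Real return via the Fisher equation: (1 + 3.0%)/(1 + 6.0%) − 1 = 1.030/1.060 − 1 ≈ -0.02830.

-2.83%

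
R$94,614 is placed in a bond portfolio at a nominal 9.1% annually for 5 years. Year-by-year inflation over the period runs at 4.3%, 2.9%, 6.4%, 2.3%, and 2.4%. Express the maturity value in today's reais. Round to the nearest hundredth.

R$122,253.77

Nominal value at maturity: R$94,614 × (1 + 9.1%)^5 ≈ R$146,244.37.
Price-level factor over 5 years: 1.043 × 1.029 × 1.064 × 1.023 × 1.024 ≈ 1.1962360920.
Dividing the nominal maturity value by the price-level factor gives the value in today's money.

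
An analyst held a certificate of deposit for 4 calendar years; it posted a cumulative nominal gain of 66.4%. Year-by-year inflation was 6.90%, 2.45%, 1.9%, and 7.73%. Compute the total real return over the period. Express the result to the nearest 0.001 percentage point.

38.405%

Cumulative inflation factor: 1.0690 × 1.0245 × 1.019 × 1.0773 ≈ 1.20227.
Nominal growth factor: 1.66400. Real growth factor = 1.66400 / 1.20227 ≈ 1.38405.
Total real return ≈ 38.4053%.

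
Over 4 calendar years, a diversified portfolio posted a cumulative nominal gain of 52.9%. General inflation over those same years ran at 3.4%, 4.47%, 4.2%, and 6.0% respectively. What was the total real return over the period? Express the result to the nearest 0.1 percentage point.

28.2%

Cumulative inflation factor: 1.034 × 1.0447 × 1.042 × 1.060 ≈ 1.19312.
Nominal growth factor: 1.52900. Real growth factor = 1.52900 / 1.19312 ≈ 1.28151.
Total real return ≈ 28.1509%.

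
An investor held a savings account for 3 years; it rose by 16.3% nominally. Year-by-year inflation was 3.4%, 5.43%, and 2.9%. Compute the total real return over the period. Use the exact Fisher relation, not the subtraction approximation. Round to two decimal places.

3.68%

Cumulative inflation factor: 1.034 × 1.0543 × 1.029 ≈ 1.12176.
Nominal growth factor: 1.16300. Real growth factor = 1.16300 / 1.12176 ≈ 1.03676.
Total real return ≈ 3.6763%.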